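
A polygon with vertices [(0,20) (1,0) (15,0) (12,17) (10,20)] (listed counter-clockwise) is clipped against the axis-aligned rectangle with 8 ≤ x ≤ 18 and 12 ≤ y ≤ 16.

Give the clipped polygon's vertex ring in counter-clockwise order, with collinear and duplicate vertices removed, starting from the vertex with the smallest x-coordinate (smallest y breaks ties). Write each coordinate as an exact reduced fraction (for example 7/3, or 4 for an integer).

Clipped polygon: [(8,12) (219/17,12) (207/17,16) (8,16)]

1. After x ≥ 8: [(8,20) (8,0) (15,0) (12,17) (10,20)]
2. After x ≤ 18: [(8,20) (8,0) (15,0) (12,17) (10,20)]
3. After y ≥ 12: [(8,20) (8,12) (219/17,12) (12,17) (10,20)]
4. After y ≤ 16: [(8,16) (8,12) (219/17,12) (207/17,16)]
5. Canonical ring: [(8,12) (219/17,12) (207/17,16) (8,16)]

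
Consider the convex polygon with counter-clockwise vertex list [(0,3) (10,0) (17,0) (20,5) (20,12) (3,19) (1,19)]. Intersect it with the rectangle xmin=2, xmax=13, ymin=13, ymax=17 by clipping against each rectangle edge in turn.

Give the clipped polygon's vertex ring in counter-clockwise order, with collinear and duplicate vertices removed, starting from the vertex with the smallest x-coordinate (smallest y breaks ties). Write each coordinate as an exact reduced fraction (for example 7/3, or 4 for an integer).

Clipped polygon: [(2,13) (13,13) (13,253/17) (55/7,17) (2,17)]

1. After x ≥ 2: [(2,12/5) (10,0) (17,0) (20,5) (20,12) (3,19) (2,19)]
2. After x ≤ 13: [(2,12/5) (10,0) (13,0) (13,253/17) (3,19) (2,19)]
3. After y ≥ 13: [(2,13) (13,13) (13,253/17) (3,19) (2,19)]
4. After y ≤ 17: [(2,17) (2,13) (13,13) (13,253/17) (55/7,17)]
5. Canonical ring: [(2,13) (13,13) (13,253/17) (55/7,17) (2,17)]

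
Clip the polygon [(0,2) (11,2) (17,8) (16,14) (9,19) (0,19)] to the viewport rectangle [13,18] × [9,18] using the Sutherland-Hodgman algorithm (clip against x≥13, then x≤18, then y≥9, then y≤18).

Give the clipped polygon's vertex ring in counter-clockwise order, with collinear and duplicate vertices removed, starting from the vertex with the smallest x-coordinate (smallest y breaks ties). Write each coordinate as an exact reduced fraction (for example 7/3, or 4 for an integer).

1. After x ≥ 13: [(13,4) (17,8) (16,14) (13,113/7)]
2. After x ≤ 18: [(13,4) (17,8) (16,14) (13,113/7)]
3. After y ≥ 9: [(13,9) (101/6,9) (16,14) (13,113/7)]
4. After y ≤ 18: [(13,9) (101/6,9) (16,14) (13,113/7)]
5. Canonical ring: [(13,9) (101/6,9) (16,14) (13,113/7)]

Clipped polygon: [(13,9) (101/6,9) (16,14) (13,113/7)]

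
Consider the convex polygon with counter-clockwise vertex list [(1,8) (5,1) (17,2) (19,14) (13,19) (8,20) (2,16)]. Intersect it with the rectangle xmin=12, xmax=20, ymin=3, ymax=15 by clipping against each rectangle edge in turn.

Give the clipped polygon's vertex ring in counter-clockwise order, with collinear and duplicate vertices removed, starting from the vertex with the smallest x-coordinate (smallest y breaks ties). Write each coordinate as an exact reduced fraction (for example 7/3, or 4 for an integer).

1. After x ≥ 12: [(12,19/12) (17,2) (19,14) (13,19) (12,96/5)]
2. After x ≤ 20: [(12,19/12) (17,2) (19,14) (13,19) (12,96/5)]
3. After y ≥ 3: [(12,3) (103/6,3) (19,14) (13,19) (12,96/5)]
4. After y ≤ 15: [(12,15) (12,3) (103/6,3) (19,14) (89/5,15)]
5. Canonical ring: [(12,3) (103/6,3) (19,14) (89/5,15) (12,15)]

Clipped polygon: [(12,3) (103/6,3) (19,14) (89/5,15) (12,15)]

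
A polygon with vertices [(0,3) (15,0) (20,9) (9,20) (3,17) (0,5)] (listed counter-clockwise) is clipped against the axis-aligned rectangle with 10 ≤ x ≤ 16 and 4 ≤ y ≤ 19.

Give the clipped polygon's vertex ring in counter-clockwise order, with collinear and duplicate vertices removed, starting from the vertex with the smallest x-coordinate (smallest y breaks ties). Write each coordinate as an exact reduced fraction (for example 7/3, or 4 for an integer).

1. After x ≥ 10: [(10,1) (15,0) (20,9) (10,19)]
2. After x ≤ 16: [(10,1) (15,0) (16,9/5) (16,13) (10,19)]
3. After y ≥ 4: [(10,4) (16,4) (16,13) (10,19)]
4. After y ≤ 19: [(10,4) (16,4) (16,13) (10,19)]
5. Canonical ring: [(10,4) (16,4) (16,13) (10,19)]

Clipped polygon: [(10,4) (16,4) (16,13) (10,19)]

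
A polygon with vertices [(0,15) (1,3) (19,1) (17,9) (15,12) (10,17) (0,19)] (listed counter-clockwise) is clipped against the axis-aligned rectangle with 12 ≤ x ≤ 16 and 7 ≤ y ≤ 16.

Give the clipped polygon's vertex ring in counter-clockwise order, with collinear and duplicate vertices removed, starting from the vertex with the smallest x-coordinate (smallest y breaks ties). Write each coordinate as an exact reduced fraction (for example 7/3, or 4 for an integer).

Clipped polygon: [(12,7) (16,7) (16,21/2) (15,12) (12,15)]

1. After x ≥ 12: [(12,16/9) (19,1) (17,9) (15,12) (12,15)]
2. After x ≤ 16: [(12,16/9) (16,4/3) (16,21/2) (15,12) (12,15)]
3. After y ≥ 7: [(12,7) (16,7) (16,21/2) (15,12) (12,15)]
4. After y ≤ 16: [(12,7) (16,7) (16,21/2) (15,12) (12,15)]
5. Canonical ring: [(12,7) (16,7) (16,21/2) (15,12) (12,15)]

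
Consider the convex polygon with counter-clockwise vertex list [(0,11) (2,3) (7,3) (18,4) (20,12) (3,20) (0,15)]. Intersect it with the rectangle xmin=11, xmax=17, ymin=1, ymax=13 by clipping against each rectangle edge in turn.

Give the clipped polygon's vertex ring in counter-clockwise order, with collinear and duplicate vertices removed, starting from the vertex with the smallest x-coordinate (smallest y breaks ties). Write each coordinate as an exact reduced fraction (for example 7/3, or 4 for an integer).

1. After x ≥ 11: [(11,37/11) (18,4) (20,12) (11,276/17)]
2. After x ≤ 17: [(11,37/11) (17,43/11) (17,228/17) (11,276/17)]
3. After y ≥ 1: [(11,37/11) (17,43/11) (17,228/17) (11,276/17)]
4. After y ≤ 13: [(11,13) (11,37/11) (17,43/11) (17,13)]
5. Canonical ring: [(11,37/11) (17,43/11) (17,13) (11,13)]

Clipped polygon: [(11,37/11) (17,43/11) (17,13) (11,13)]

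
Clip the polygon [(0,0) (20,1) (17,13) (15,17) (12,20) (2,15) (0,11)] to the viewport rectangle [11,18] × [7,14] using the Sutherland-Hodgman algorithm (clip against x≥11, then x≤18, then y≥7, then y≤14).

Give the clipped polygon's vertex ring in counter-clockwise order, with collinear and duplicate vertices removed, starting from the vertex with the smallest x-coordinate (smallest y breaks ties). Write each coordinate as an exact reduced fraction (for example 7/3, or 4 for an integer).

Clipped polygon: [(11,7) (18,7) (18,9) (17,13) (33/2,14) (11,14)]

1. After x ≥ 11: [(11,11/20) (20,1) (17,13) (15,17) (12,20) (11,39/2)]
2. After x ≤ 18: [(11,11/20) (18,9/10) (18,9) (17,13) (15,17) (12,20) (11,39/2)]
3. After y ≥ 7: [(11,7) (18,7) (18,9) (17,13) (15,17) (12,20) (11,39/2)]
4. After y ≤ 14: [(11,14) (11,7) (18,7) (18,9) (17,13) (33/2,14)]
5. Canonical ring: [(11,7) (18,7) (18,9) (17,13) (33/2,14) (11,14)]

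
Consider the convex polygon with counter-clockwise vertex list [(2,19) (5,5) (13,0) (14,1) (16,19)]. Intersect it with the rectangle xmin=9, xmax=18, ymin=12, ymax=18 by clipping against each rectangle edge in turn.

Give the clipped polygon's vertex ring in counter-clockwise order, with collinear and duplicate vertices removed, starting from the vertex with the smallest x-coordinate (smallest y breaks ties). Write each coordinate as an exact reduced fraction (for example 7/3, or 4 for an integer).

1. After x ≥ 9: [(9,19) (9,5/2) (13,0) (14,1) (16,19)]
2. After x ≤ 18: [(9,19) (9,5/2) (13,0) (14,1) (16,19)]
3. After y ≥ 12: [(9,19) (9,12) (137/9,12) (16,19)]
4. After y ≤ 18: [(9,18) (9,12) (137/9,12) (143/9,18)]
5. Canonical ring: [(9,12) (137/9,12) (143/9,18) (9,18)]

Clipped polygon: [(9,12) (137/9,12) (143/9,18) (9,18)]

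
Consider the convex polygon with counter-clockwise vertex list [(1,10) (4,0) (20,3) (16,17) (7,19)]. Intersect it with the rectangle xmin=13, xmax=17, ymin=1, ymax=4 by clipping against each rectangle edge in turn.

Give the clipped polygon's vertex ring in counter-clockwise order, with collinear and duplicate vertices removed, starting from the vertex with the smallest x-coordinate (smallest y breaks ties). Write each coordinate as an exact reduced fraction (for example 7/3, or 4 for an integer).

Clipped polygon: [(13,27/16) (17,39/16) (17,4) (13,4)]

1. After x ≥ 13: [(13,27/16) (20,3) (16,17) (13,53/3)]
2. After x ≤ 17: [(13,27/16) (17,39/16) (17,27/2) (16,17) (13,53/3)]
3. After y ≥ 1: [(13,27/16) (17,39/16) (17,27/2) (16,17) (13,53/3)]
4. After y ≤ 4: [(13,4) (13,27/16) (17,39/16) (17,4)]
5. Canonical ring: [(13,27/16) (17,39/16) (17,4) (13,4)]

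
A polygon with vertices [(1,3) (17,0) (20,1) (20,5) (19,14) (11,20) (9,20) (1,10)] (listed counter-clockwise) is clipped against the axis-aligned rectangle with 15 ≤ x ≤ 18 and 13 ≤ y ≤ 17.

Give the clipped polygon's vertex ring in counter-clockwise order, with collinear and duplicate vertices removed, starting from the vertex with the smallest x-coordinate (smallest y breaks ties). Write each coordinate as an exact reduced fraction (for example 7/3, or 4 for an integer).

Clipped polygon: [(15,13) (18,13) (18,59/4) (15,17)]

1. After x ≥ 15: [(15,3/8) (17,0) (20,1) (20,5) (19,14) (15,17)]
2. After x ≤ 18: [(15,3/8) (17,0) (18,1/3) (18,59/4) (15,17)]
3. After y ≥ 13: [(15,13) (18,13) (18,59/4) (15,17)]
4. After y ≤ 17: [(15,13) (18,13) (18,59/4) (15,17)]
5. Canonical ring: [(15,13) (18,13) (18,59/4) (15,17)]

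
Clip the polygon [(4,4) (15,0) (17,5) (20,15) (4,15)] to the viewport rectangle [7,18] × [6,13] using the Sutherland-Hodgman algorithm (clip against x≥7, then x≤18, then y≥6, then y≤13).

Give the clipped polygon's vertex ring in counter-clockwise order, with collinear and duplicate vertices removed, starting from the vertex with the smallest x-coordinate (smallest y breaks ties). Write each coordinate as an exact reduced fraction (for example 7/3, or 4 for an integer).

1. After x ≥ 7: [(7,32/11) (15,0) (17,5) (20,15) (7,15)]
2. After x ≤ 18: [(7,32/11) (15,0) (17,5) (18,25/3) (18,15) (7,15)]
3. After y ≥ 6: [(7,6) (173/10,6) (18,25/3) (18,15) (7,15)]
4. After y ≤ 13: [(7,13) (7,6) (173/10,6) (18,25/3) (18,13)]
5. Canonical ring: [(7,6) (173/10,6) (18,25/3) (18,13) (7,13)]

Clipped polygon: [(7,6) (173/10,6) (18,25/3) (18,13) (7,13)]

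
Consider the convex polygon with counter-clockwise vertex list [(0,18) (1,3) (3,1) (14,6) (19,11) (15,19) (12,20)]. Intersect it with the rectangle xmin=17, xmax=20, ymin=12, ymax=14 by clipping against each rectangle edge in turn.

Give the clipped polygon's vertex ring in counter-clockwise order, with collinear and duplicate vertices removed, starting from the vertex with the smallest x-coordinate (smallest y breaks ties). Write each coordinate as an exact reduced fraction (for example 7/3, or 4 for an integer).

Clipped polygon: [(17,12) (37/2,12) (35/2,14) (17,14)]

1. After x ≥ 17: [(17,9) (19,11) (17,15)]
2. After x ≤ 20: [(17,9) (19,11) (17,15)]
3. After y ≥ 12: [(17,12) (37/2,12) (17,15)]
4. After y ≤ 14: [(17,14) (17,12) (37/2,12) (35/2,14)]
5. Canonical ring: [(17,12) (37/2,12) (35/2,14) (17,14)]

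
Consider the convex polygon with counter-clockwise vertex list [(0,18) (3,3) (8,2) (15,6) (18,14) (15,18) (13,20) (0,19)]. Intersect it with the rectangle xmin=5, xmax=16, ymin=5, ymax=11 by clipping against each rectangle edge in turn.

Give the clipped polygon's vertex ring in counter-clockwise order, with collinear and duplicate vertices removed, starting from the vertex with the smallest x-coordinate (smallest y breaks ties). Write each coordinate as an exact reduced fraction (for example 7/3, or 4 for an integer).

Clipped polygon: [(5,5) (53/4,5) (15,6) (16,26/3) (16,11) (5,11)]

1. After x ≥ 5: [(5,13/5) (8,2) (15,6) (18,14) (15,18) (13,20) (5,252/13)]
2. After x ≤ 16: [(5,13/5) (8,2) (15,6) (16,26/3) (16,50/3) (15,18) (13,20) (5,252/13)]
3. After y ≥ 5: [(5,5) (53/4,5) (15,6) (16,26/3) (16,50/3) (15,18) (13,20) (5,252/13)]
4. After y ≤ 11: [(5,11) (5,5) (53/4,5) (15,6) (16,26/3) (16,11)]
5. Canonical ring: [(5,5) (53/4,5) (15,6) (16,26/3) (16,11) (5,11)]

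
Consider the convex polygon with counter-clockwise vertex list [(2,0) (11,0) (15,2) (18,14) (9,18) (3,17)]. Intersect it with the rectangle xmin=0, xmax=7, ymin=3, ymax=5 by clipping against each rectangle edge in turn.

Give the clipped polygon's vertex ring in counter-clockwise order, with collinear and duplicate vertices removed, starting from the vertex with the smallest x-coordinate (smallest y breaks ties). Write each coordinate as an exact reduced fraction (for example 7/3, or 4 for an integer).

Clipped polygon: [(37/17,3) (7,3) (7,5) (39/17,5)]

1. After x ≥ 0: [(2,0) (11,0) (15,2) (18,14) (9,18) (3,17)]
2. After x ≤ 7: [(2,0) (7,0) (7,53/3) (3,17)]
3. After y ≥ 3: [(37/17,3) (7,3) (7,53/3) (3,17)]
4. After y ≤ 5: [(39/17,5) (37/17,3) (7,3) (7,5)]
5. Canonical ring: [(37/17,3) (7,3) (7,5) (39/17,5)]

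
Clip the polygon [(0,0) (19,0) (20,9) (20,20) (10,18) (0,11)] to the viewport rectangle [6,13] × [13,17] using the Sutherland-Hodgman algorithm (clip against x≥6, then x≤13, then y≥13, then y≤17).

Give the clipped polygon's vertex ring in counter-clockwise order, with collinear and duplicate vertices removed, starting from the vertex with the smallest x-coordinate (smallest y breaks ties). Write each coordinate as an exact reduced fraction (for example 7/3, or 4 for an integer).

1. After x ≥ 6: [(6,0) (19,0) (20,9) (20,20) (10,18) (6,76/5)]
2. After x ≤ 13: [(6,0) (13,0) (13,93/5) (10,18) (6,76/5)]
3. After y ≥ 13: [(6,13) (13,13) (13,93/5) (10,18) (6,76/5)]
4. After y ≤ 17: [(6,13) (13,13) (13,17) (60/7,17) (6,76/5)]
5. Canonical ring: [(6,13) (13,13) (13,17) (60/7,17) (6,76/5)]

Clipped polygon: [(6,13) (13,13) (13,17) (60/7,17) (6,76/5)]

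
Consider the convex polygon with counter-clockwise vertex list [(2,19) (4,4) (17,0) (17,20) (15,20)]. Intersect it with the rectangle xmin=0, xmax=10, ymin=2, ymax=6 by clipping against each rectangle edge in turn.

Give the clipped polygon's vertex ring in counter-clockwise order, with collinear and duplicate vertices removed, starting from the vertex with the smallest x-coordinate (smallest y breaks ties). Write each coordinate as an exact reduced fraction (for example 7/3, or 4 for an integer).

Clipped polygon: [(56/15,6) (4,4) (10,28/13) (10,6)]

1. After x ≥ 0: [(2,19) (4,4) (17,0) (17,20) (15,20)]
2. After x ≤ 10: [(10,255/13) (2,19) (4,4) (10,28/13)]
3. After y ≥ 2: [(10,255/13) (2,19) (4,4) (10,28/13)]
4. After y ≤ 6: [(10,6) (56/15,6) (4,4) (10,28/13)]
5. Canonical ring: [(56/15,6) (4,4) (10,28/13) (10,6)]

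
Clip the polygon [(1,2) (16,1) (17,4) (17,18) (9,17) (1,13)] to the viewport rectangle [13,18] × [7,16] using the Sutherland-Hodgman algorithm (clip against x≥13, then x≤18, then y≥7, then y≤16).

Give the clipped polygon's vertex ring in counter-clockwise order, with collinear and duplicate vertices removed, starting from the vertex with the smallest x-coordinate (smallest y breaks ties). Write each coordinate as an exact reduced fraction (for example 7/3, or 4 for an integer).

1. After x ≥ 13: [(13,6/5) (16,1) (17,4) (17,18) (13,35/2)]
2. After x ≤ 18: [(13,6/5) (16,1) (17,4) (17,18) (13,35/2)]
3. After y ≥ 7: [(13,7) (17,7) (17,18) (13,35/2)]
4. After y ≤ 16: [(13,16) (13,7) (17,7) (17,16)]
5. Canonical ring: [(13,7) (17,7) (17,16) (13,16)]

Clipped polygon: [(13,7) (17,7) (17,16) (13,16)]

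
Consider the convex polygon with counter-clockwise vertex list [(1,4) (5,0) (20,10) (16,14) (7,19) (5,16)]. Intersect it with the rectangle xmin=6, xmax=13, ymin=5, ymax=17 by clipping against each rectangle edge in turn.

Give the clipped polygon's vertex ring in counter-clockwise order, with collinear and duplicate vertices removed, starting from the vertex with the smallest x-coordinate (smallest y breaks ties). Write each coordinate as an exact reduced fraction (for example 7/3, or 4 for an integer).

Clipped polygon: [(6,5) (25/2,5) (13,16/3) (13,47/3) (53/5,17) (6,17)]

1. After x ≥ 6: [(6,2/3) (20,10) (16,14) (7,19) (6,35/2)]
2. After x ≤ 13: [(6,2/3) (13,16/3) (13,47/3) (7,19) (6,35/2)]
3. After y ≥ 5: [(6,5) (25/2,5) (13,16/3) (13,47/3) (7,19) (6,35/2)]
4. After y ≤ 17: [(6,17) (6,5) (25/2,5) (13,16/3) (13,47/3) (53/5,17)]
5. Canonical ring: [(6,5) (25/2,5) (13,16/3) (13,47/3) (53/5,17) (6,17)]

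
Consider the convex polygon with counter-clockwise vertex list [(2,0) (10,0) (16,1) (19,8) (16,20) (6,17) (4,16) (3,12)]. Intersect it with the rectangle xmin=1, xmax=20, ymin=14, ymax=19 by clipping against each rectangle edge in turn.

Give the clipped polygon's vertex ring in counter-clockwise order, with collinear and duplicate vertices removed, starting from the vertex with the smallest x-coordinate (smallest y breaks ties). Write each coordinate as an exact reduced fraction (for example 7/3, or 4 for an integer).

Clipped polygon: [(7/2,14) (35/2,14) (65/4,19) (38/3,19) (6,17) (4,16)]

1. After x ≥ 1: [(2,0) (10,0) (16,1) (19,8) (16,20) (6,17) (4,16) (3,12)]
2. After x ≤ 20: [(2,0) (10,0) (16,1) (19,8) (16,20) (6,17) (4,16) (3,12)]
3. After y ≥ 14: [(35/2,14) (16,20) (6,17) (4,16) (7/2,14)]
4. After y ≤ 19: [(35/2,14) (65/4,19) (38/3,19) (6,17) (4,16) (7/2,14)]
5. Canonical ring: [(7/2,14) (35/2,14) (65/4,19) (38/3,19) (6,17) (4,16)]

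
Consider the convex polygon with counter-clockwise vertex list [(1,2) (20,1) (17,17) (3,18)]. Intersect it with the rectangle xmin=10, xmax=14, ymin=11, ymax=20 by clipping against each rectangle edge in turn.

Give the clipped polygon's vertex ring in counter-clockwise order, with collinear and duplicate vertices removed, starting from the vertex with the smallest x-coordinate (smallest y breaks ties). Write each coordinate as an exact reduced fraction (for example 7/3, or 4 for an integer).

Clipped polygon: [(10,11) (14,11) (14,241/14) (10,35/2)]

1. After x ≥ 10: [(10,29/19) (20,1) (17,17) (10,35/2)]
2. After x ≤ 14: [(10,29/19) (14,25/19) (14,241/14) (10,35/2)]
3. After y ≥ 11: [(10,11) (14,11) (14,241/14) (10,35/2)]
4. After y ≤ 20: [(10,11) (14,11) (14,241/14) (10,35/2)]
5. Canonical ring: [(10,11) (14,11) (14,241/14) (10,35/2)]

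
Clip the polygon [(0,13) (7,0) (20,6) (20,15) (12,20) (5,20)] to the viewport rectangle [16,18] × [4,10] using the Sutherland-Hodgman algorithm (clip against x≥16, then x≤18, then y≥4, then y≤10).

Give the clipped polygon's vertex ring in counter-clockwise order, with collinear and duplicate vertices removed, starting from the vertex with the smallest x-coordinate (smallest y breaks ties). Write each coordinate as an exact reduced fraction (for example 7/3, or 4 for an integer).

Clipped polygon: [(16,54/13) (18,66/13) (18,10) (16,10)]

1. After x ≥ 16: [(16,54/13) (20,6) (20,15) (16,35/2)]
2. After x ≤ 18: [(16,54/13) (18,66/13) (18,65/4) (16,35/2)]
3. After y ≥ 4: [(16,54/13) (18,66/13) (18,65/4) (16,35/2)]
4. After y ≤ 10: [(16,10) (16,54/13) (18,66/13) (18,10)]
5. Canonical ring: [(16,54/13) (18,66/13) (18,10) (16,10)]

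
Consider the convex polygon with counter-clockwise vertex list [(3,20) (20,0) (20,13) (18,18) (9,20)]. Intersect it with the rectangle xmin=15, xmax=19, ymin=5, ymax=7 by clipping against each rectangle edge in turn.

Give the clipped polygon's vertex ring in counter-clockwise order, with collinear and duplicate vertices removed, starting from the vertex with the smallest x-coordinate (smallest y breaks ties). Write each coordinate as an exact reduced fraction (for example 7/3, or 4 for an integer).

Clipped polygon: [(15,100/17) (63/4,5) (19,5) (19,7) (15,7)]

1. After x ≥ 15: [(15,100/17) (20,0) (20,13) (18,18) (15,56/3)]
2. After x ≤ 19: [(15,100/17) (19,20/17) (19,31/2) (18,18) (15,56/3)]
3. After y ≥ 5: [(15,100/17) (63/4,5) (19,5) (19,31/2) (18,18) (15,56/3)]
4. After y ≤ 7: [(15,7) (15,100/17) (63/4,5) (19,5) (19,7)]
5. Canonical ring: [(15,100/17) (63/4,5) (19,5) (19,7) (15,7)]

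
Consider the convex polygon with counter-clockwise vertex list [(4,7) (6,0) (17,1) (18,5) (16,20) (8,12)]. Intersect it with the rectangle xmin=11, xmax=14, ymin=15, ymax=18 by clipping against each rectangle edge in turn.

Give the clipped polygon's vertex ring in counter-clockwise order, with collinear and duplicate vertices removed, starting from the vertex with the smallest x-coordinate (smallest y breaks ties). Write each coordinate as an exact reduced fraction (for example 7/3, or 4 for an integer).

Clipped polygon: [(11,15) (14,15) (14,18)]

1. After x ≥ 11: [(11,5/11) (17,1) (18,5) (16,20) (11,15)]
2. After x ≤ 14: [(11,5/11) (14,8/11) (14,18) (11,15)]
3. After y ≥ 15: [(11,15) (14,15) (14,18) (11,15)]
4. After y ≤ 18: [(11,15) (14,15) (14,18) (11,15)]
5. Canonical ring: [(11,15) (14,15) (14,18)]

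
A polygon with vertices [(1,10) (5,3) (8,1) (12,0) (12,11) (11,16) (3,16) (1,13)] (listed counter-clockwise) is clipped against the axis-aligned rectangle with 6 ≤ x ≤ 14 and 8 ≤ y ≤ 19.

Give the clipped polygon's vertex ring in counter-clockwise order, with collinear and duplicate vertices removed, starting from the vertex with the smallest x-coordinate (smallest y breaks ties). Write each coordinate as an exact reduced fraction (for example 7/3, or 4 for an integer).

1. After x ≥ 6: [(6,7/3) (8,1) (12,0) (12,11) (11,16) (6,16)]
2. After x ≤ 14: [(6,7/3) (8,1) (12,0) (12,11) (11,16) (6,16)]
3. After y ≥ 8: [(6,8) (12,8) (12,11) (11,16) (6,16)]
4. After y ≤ 19: [(6,8) (12,8) (12,11) (11,16) (6,16)]
5. Canonical ring: [(6,8) (12,8) (12,11) (11,16) (6,16)]

Clipped polygon: [(6,8) (12,8) (12,11) (11,16) (6,16)]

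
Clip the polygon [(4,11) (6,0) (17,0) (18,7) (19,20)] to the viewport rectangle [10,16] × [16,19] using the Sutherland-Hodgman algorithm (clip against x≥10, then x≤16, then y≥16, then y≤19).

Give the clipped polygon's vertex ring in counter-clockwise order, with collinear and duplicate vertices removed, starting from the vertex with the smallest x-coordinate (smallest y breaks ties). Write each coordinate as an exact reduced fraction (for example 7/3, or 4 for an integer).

1. After x ≥ 10: [(10,73/5) (10,0) (17,0) (18,7) (19,20)]
2. After x ≤ 16: [(16,91/5) (10,73/5) (10,0) (16,0)]
3. After y ≥ 16: [(16,16) (16,91/5) (37/3,16)]
4. After y ≤ 19: [(16,16) (16,91/5) (37/3,16)]
5. Canonical ring: [(37/3,16) (16,16) (16,91/5)]

Clipped polygon: [(37/3,16) (16,16) (16,91/5)]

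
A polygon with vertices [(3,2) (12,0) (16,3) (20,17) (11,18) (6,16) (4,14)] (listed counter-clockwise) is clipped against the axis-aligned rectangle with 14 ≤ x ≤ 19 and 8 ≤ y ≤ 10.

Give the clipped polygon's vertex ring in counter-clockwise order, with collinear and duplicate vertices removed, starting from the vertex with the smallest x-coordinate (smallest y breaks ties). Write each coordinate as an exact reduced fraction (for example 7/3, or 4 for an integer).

1. After x ≥ 14: [(14,3/2) (16,3) (20,17) (14,53/3)]
2. After x ≤ 19: [(14,3/2) (16,3) (19,27/2) (19,154/9) (14,53/3)]
3. After y ≥ 8: [(14,8) (122/7,8) (19,27/2) (19,154/9) (14,53/3)]
4. After y ≤ 10: [(14,10) (14,8) (122/7,8) (18,10)]
5. Canonical ring: [(14,8) (122/7,8) (18,10) (14,10)]

Clipped polygon: [(14,8) (122/7,8) (18,10) (14,10)]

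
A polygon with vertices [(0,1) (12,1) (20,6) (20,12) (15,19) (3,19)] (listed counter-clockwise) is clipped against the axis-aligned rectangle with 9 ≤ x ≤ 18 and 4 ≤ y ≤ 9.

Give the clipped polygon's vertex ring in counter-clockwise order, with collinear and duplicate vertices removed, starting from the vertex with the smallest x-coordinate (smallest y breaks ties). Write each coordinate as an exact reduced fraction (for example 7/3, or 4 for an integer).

1. After x ≥ 9: [(9,1) (12,1) (20,6) (20,12) (15,19) (9,19)]
2. After x ≤ 18: [(9,1) (12,1) (18,19/4) (18,74/5) (15,19) (9,19)]
3. After y ≥ 4: [(9,4) (84/5,4) (18,19/4) (18,74/5) (15,19) (9,19)]
4. After y ≤ 9: [(9,9) (9,4) (84/5,4) (18,19/4) (18,9)]
5. Canonical ring: [(9,4) (84/5,4) (18,19/4) (18,9) (9,9)]

Clipped polygon: [(9,4) (84/5,4) (18,19/4) (18,9) (9,9)]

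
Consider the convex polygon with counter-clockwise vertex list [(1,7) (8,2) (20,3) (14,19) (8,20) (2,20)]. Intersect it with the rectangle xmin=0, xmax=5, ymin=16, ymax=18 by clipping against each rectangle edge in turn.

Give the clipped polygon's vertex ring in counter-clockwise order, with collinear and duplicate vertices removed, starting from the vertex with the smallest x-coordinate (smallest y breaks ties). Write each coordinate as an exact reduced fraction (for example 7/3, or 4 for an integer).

1. After x ≥ 0: [(1,7) (8,2) (20,3) (14,19) (8,20) (2,20)]
2. After x ≤ 5: [(1,7) (5,29/7) (5,20) (2,20)]
3. After y ≥ 16: [(22/13,16) (5,16) (5,20) (2,20)]
4. After y ≤ 18: [(24/13,18) (22/13,16) (5,16) (5,18)]
5. Canonical ring: [(22/13,16) (5,16) (5,18) (24/13,18)]

Clipped polygon: [(22/13,16) (5,16) (5,18) (24/13,18)]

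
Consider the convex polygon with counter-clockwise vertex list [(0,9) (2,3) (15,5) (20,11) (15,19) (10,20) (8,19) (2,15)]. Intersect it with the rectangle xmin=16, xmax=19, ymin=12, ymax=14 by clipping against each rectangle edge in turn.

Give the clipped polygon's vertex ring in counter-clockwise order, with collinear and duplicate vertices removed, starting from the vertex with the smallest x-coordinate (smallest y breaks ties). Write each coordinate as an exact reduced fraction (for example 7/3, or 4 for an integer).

Clipped polygon: [(16,12) (19,12) (19,63/5) (145/8,14) (16,14)]

1. After x ≥ 16: [(16,31/5) (20,11) (16,87/5)]
2. After x ≤ 19: [(16,31/5) (19,49/5) (19,63/5) (16,87/5)]
3. After y ≥ 12: [(16,12) (19,12) (19,63/5) (16,87/5)]
4. After y ≤ 14: [(16,14) (16,12) (19,12) (19,63/5) (145/8,14)]
5. Canonical ring: [(16,12) (19,12) (19,63/5) (145/8,14) (16,14)]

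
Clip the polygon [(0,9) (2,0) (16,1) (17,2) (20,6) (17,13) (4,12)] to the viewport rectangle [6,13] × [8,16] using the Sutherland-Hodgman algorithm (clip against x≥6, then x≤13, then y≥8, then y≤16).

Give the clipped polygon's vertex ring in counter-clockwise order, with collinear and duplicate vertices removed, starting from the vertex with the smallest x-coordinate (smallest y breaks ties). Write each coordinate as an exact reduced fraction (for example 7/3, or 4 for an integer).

1. After x ≥ 6: [(6,2/7) (16,1) (17,2) (20,6) (17,13) (6,158/13)]
2. After x ≤ 13: [(6,2/7) (13,11/14) (13,165/13) (6,158/13)]
3. After y ≥ 8: [(6,8) (13,8) (13,165/13) (6,158/13)]
4. After y ≤ 16: [(6,8) (13,8) (13,165/13) (6,158/13)]
5. Canonical ring: [(6,8) (13,8) (13,165/13) (6,158/13)]

Clipped polygon: [(6,8) (13,8) (13,165/13) (6,158/13)]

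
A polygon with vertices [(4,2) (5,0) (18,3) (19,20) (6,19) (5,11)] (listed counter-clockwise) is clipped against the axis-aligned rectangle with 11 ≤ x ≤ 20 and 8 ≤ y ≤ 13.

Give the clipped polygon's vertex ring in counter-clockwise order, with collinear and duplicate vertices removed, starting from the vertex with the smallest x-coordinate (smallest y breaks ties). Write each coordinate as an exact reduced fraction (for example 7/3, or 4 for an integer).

1. After x ≥ 11: [(11,18/13) (18,3) (19,20) (11,252/13)]
2. After x ≤ 20: [(11,18/13) (18,3) (19,20) (11,252/13)]
3. After y ≥ 8: [(11,8) (311/17,8) (19,20) (11,252/13)]
4. After y ≤ 13: [(11,13) (11,8) (311/17,8) (316/17,13)]
5. Canonical ring: [(11,8) (311/17,8) (316/17,13) (11,13)]

Clipped polygon: [(11,8) (311/17,8) (316/17,13) (11,13)]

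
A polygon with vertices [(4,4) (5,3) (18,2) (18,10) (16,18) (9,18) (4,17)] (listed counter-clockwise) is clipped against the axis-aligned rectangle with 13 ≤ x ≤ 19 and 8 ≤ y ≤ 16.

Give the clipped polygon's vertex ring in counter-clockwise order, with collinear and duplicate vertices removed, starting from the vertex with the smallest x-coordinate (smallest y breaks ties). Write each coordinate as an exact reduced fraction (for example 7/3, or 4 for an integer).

Clipped polygon: [(13,8) (18,8) (18,10) (33/2,16) (13,16)]

1. After x ≥ 13: [(13,31/13) (18,2) (18,10) (16,18) (13,18)]
2. After x ≤ 19: [(13,31/13) (18,2) (18,10) (16,18) (13,18)]
3. After y ≥ 8: [(13,8) (18,8) (18,10) (16,18) (13,18)]
4. After y ≤ 16: [(13,16) (13,8) (18,8) (18,10) (33/2,16)]
5. Canonical ring: [(13,8) (18,8) (18,10) (33/2,16) (13,16)]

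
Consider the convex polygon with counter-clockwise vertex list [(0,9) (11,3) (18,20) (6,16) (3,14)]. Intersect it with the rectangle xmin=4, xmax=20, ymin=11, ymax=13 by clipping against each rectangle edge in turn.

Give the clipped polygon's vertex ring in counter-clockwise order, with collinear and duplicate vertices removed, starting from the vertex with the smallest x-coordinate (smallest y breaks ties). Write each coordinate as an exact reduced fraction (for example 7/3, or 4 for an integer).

1. After x ≥ 4: [(4,75/11) (11,3) (18,20) (6,16) (4,44/3)]
2. After x ≤ 20: [(4,75/11) (11,3) (18,20) (6,16) (4,44/3)]
3. After y ≥ 11: [(4,11) (243/17,11) (18,20) (6,16) (4,44/3)]
4. After y ≤ 13: [(4,13) (4,11) (243/17,11) (257/17,13)]
5. Canonical ring: [(4,11) (243/17,11) (257/17,13) (4,13)]

Clipped polygon: [(4,11) (243/17,11) (257/17,13) (4,13)]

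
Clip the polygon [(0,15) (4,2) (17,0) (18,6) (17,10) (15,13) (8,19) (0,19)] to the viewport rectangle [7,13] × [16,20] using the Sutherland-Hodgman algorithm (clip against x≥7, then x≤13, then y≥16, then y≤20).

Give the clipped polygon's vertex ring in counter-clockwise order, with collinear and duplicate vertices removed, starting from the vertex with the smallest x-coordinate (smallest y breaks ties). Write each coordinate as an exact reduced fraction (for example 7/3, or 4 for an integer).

Clipped polygon: [(7,16) (23/2,16) (8,19) (7,19)]

1. After x ≥ 7: [(7,20/13) (17,0) (18,6) (17,10) (15,13) (8,19) (7,19)]
2. After x ≤ 13: [(7,20/13) (13,8/13) (13,103/7) (8,19) (7,19)]
3. After y ≥ 16: [(7,16) (23/2,16) (8,19) (7,19)]
4. After y ≤ 20: [(7,16) (23/2,16) (8,19) (7,19)]
5. Canonical ring: [(7,16) (23/2,16) (8,19) (7,19)]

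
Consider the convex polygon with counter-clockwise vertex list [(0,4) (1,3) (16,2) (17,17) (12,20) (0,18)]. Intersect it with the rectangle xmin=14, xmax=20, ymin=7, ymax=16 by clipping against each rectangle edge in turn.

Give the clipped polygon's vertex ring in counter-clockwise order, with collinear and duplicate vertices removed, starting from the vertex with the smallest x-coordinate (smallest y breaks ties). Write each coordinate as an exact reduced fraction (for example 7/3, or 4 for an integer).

Clipped polygon: [(14,7) (49/3,7) (254/15,16) (14,16)]

1. After x ≥ 14: [(14,32/15) (16,2) (17,17) (14,94/5)]
2. After x ≤ 20: [(14,32/15) (16,2) (17,17) (14,94/5)]
3. After y ≥ 7: [(14,7) (49/3,7) (17,17) (14,94/5)]
4. After y ≤ 16: [(14,16) (14,7) (49/3,7) (254/15,16)]
5. Canonical ring: [(14,7) (49/3,7) (254/15,16) (14,16)]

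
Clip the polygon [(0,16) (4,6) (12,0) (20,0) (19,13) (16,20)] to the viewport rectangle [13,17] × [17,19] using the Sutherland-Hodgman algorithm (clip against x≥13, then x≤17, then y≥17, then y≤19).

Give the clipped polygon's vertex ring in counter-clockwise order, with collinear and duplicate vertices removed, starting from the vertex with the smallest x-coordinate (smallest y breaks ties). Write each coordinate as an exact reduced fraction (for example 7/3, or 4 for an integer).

1. After x ≥ 13: [(13,77/4) (13,0) (20,0) (19,13) (16,20)]
2. After x ≤ 17: [(13,77/4) (13,0) (17,0) (17,53/3) (16,20)]
3. After y ≥ 17: [(13,77/4) (13,17) (17,17) (17,53/3) (16,20)]
4. After y ≤ 19: [(13,19) (13,17) (17,17) (17,53/3) (115/7,19)]
5. Canonical ring: [(13,17) (17,17) (17,53/3) (115/7,19) (13,19)]

Clipped polygon: [(13,17) (17,17) (17,53/3) (115/7,19) (13,19)]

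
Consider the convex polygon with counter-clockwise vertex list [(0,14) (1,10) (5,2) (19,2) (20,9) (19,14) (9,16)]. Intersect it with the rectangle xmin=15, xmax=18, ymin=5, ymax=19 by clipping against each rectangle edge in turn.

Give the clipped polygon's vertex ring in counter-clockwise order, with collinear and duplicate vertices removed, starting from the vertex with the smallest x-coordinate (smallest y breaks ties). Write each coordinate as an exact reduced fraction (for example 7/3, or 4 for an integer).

Clipped polygon: [(15,5) (18,5) (18,71/5) (15,74/5)]

1. After x ≥ 15: [(15,2) (19,2) (20,9) (19,14) (15,74/5)]
2. After x ≤ 18: [(15,2) (18,2) (18,71/5) (15,74/5)]
3. After y ≥ 5: [(15,5) (18,5) (18,71/5) (15,74/5)]
4. After y ≤ 19: [(15,5) (18,5) (18,71/5) (15,74/5)]
5. Canonical ring: [(15,5) (18,5) (18,71/5) (15,74/5)]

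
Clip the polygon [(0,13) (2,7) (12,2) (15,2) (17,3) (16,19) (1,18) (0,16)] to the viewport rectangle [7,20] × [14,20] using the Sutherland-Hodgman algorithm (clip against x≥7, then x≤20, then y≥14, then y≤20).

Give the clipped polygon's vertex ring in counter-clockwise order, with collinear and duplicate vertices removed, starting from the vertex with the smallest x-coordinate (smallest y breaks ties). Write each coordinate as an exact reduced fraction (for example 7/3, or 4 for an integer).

1. After x ≥ 7: [(7,9/2) (12,2) (15,2) (17,3) (16,19) (7,92/5)]
2. After x ≤ 20: [(7,9/2) (12,2) (15,2) (17,3) (16,19) (7,92/5)]
3. After y ≥ 14: [(7,14) (261/16,14) (16,19) (7,92/5)]
4. After y ≤ 20: [(7,14) (261/16,14) (16,19) (7,92/5)]
5. Canonical ring: [(7,14) (261/16,14) (16,19) (7,92/5)]

Clipped polygon: [(7,14) (261/16,14) (16,19) (7,92/5)]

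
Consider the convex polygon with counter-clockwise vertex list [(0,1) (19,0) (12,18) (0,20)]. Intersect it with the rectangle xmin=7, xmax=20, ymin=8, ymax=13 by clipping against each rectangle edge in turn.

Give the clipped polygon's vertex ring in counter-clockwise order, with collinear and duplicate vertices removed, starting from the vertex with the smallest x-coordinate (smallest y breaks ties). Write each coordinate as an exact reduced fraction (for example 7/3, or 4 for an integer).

1. After x ≥ 7: [(7,12/19) (19,0) (12,18) (7,113/6)]
2. After x ≤ 20: [(7,12/19) (19,0) (12,18) (7,113/6)]
3. After y ≥ 8: [(7,8) (143/9,8) (12,18) (7,113/6)]
4. After y ≤ 13: [(7,13) (7,8) (143/9,8) (251/18,13)]
5. Canonical ring: [(7,8) (143/9,8) (251/18,13) (7,13)]

Clipped polygon: [(7,8) (143/9,8) (251/18,13) (7,13)]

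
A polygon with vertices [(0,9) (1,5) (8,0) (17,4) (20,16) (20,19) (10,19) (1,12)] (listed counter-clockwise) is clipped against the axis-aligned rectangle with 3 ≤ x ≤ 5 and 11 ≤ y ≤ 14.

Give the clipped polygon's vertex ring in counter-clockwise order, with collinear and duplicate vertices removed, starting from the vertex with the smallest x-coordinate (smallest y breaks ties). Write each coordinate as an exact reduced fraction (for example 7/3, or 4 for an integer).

Clipped polygon: [(3,11) (5,11) (5,14) (25/7,14) (3,122/9)]

1. After x ≥ 3: [(3,25/7) (8,0) (17,4) (20,16) (20,19) (10,19) (3,122/9)]
2. After x ≤ 5: [(3,25/7) (5,15/7) (5,136/9) (3,122/9)]
3. After y ≥ 11: [(3,11) (5,11) (5,136/9) (3,122/9)]
4. After y ≤ 14: [(3,11) (5,11) (5,14) (25/7,14) (3,122/9)]
5. Canonical ring: [(3,11) (5,11) (5,14) (25/7,14) (3,122/9)]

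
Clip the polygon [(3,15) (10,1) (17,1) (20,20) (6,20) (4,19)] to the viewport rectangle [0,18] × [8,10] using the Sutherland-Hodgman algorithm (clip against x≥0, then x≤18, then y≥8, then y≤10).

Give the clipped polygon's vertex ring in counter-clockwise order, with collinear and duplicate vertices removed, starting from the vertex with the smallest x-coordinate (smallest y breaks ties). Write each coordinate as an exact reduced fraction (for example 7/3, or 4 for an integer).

1. After x ≥ 0: [(3,15) (10,1) (17,1) (20,20) (6,20) (4,19)]
2. After x ≤ 18: [(3,15) (10,1) (17,1) (18,22/3) (18,20) (6,20) (4,19)]
3. After y ≥ 8: [(3,15) (13/2,8) (18,8) (18,20) (6,20) (4,19)]
4. After y ≤ 10: [(11/2,10) (13/2,8) (18,8) (18,10)]
5. Canonical ring: [(11/2,10) (13/2,8) (18,8) (18,10)]

Clipped polygon: [(11/2,10) (13/2,8) (18,8) (18,10)]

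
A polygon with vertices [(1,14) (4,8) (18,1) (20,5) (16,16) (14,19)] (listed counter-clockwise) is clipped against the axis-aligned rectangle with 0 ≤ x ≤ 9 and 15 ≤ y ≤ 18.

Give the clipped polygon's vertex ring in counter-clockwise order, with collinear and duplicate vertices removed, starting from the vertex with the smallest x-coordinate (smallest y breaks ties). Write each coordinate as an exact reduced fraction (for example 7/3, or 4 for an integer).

Clipped polygon: [(18/5,15) (9,15) (9,222/13)]

1. After x ≥ 0: [(1,14) (4,8) (18,1) (20,5) (16,16) (14,19)]
2. After x ≤ 9: [(9,222/13) (1,14) (4,8) (9,11/2)]
3. After y ≥ 15: [(9,15) (9,222/13) (18/5,15)]
4. After y ≤ 18: [(9,15) (9,222/13) (18/5,15)]
5. Canonical ring: [(18/5,15) (9,15) (9,222/13)]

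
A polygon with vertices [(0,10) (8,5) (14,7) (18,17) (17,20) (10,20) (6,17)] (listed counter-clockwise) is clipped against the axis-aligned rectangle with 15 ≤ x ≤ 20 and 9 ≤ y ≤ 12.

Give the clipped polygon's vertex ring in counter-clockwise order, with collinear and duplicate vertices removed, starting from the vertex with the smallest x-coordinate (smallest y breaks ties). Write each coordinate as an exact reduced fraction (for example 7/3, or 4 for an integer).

1. After x ≥ 15: [(15,19/2) (18,17) (17,20) (15,20)]
2. After x ≤ 20: [(15,19/2) (18,17) (17,20) (15,20)]
3. After y ≥ 9: [(15,19/2) (18,17) (17,20) (15,20)]
4. After y ≤ 12: [(15,12) (15,19/2) (16,12)]
5. Canonical ring: [(15,19/2) (16,12) (15,12)]

Clipped polygon: [(15,19/2) (16,12) (15,12)]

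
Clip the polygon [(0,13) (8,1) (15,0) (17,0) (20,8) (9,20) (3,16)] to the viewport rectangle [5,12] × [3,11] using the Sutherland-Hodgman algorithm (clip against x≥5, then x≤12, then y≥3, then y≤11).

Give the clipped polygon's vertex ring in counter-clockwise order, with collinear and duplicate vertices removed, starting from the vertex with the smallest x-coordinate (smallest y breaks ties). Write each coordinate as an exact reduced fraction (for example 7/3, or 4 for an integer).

Clipped polygon: [(5,11/2) (20/3,3) (12,3) (12,11) (5,11)]

1. After x ≥ 5: [(5,11/2) (8,1) (15,0) (17,0) (20,8) (9,20) (5,52/3)]
2. After x ≤ 12: [(5,11/2) (8,1) (12,3/7) (12,184/11) (9,20) (5,52/3)]
3. After y ≥ 3: [(5,11/2) (20/3,3) (12,3) (12,184/11) (9,20) (5,52/3)]
4. After y ≤ 11: [(5,11) (5,11/2) (20/3,3) (12,3) (12,11)]
5. Canonical ring: [(5,11/2) (20/3,3) (12,3) (12,11) (5,11)]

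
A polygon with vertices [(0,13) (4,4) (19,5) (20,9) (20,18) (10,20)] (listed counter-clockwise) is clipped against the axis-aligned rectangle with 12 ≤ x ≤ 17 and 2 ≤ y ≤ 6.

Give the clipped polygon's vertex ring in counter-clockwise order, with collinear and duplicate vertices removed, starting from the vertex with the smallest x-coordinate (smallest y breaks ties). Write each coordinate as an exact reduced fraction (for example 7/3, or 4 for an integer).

Clipped polygon: [(12,68/15) (17,73/15) (17,6) (12,6)]

1. After x ≥ 12: [(12,68/15) (19,5) (20,9) (20,18) (12,98/5)]
2. After x ≤ 17: [(12,68/15) (17,73/15) (17,93/5) (12,98/5)]
3. After y ≥ 2: [(12,68/15) (17,73/15) (17,93/5) (12,98/5)]
4. After y ≤ 6: [(12,6) (12,68/15) (17,73/15) (17,6)]
5. Canonical ring: [(12,68/15) (17,73/15) (17,6) (12,6)]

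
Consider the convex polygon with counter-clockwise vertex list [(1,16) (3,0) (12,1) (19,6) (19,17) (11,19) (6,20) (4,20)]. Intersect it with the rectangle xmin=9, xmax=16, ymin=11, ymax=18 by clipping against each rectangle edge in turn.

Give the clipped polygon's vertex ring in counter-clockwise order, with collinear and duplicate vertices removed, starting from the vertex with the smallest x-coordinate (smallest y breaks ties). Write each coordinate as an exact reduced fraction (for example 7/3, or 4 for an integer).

1. After x ≥ 9: [(9,2/3) (12,1) (19,6) (19,17) (11,19) (9,97/5)]
2. After x ≤ 16: [(9,2/3) (12,1) (16,27/7) (16,71/4) (11,19) (9,97/5)]
3. After y ≥ 11: [(9,11) (16,11) (16,71/4) (11,19) (9,97/5)]
4. After y ≤ 18: [(9,18) (9,11) (16,11) (16,71/4) (15,18)]
5. Canonical ring: [(9,11) (16,11) (16,71/4) (15,18) (9,18)]

Clipped polygon: [(9,11) (16,11) (16,71/4) (15,18) (9,18)]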